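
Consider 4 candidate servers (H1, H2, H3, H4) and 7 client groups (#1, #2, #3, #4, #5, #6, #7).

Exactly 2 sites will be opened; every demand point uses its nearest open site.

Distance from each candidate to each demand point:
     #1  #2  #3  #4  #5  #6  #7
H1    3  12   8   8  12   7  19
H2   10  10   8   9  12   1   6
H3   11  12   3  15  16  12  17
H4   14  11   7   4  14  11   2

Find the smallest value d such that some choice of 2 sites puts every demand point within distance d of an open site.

12

Open {H1, H2}.
  Farthest demand point is #5 at distance 12 (to H1); all others are ≤ 12.
With {H1, H4} the worst case is 12.
With {H2, H3} the worst case is 12.
No size-2 selection achieves below 12.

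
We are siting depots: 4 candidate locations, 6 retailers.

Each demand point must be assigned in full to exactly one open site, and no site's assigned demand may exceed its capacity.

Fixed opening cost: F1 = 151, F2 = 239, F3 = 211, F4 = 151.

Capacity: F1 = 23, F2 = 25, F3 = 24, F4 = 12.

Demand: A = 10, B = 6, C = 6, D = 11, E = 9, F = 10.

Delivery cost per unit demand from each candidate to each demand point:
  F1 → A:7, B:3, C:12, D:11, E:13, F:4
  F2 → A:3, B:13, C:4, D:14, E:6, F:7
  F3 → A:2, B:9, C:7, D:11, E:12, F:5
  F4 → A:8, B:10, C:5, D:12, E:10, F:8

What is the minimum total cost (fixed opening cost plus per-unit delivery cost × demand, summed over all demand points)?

839

Open {F1, F2, F4}; cheapest assignment that respects the capacities:
  F1 (cap 23, load 16): B, F — cost 6×3 + 10×4 = 58
  F2 (cap 25, load 25): A, C, E — cost 10×3 + 6×4 + 9×6 = 108
  F4 (cap 12, load 11): D — cost 11×12 = 132
  Shipping 298, fixed 541 → total 839.
  Any other capacity-feasible assignment to {F1, F2, F4} ships for at least 298.
Compare {F1, F3, F4}: its best feasible assignment gives total 874.
Compare {F1, F2, F3}: its best feasible assignment gives total 878.
Every other set of open sites that can feasibly serve all demand totals ≥ 874 even under its best assignment. Minimum: 839.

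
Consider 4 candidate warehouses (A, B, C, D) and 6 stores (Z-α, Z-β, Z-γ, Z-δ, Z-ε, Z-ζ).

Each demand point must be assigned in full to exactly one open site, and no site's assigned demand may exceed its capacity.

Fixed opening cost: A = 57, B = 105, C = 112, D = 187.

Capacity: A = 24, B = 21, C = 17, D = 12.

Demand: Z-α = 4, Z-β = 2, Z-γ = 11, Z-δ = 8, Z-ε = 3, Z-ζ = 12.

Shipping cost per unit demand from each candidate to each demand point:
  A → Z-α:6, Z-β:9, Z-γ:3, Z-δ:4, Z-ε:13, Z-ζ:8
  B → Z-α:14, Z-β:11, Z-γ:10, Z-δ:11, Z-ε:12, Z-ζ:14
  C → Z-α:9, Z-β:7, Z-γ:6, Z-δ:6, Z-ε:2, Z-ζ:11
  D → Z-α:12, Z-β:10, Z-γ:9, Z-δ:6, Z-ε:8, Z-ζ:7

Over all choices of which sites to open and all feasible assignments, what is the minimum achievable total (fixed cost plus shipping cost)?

402

Open {A, C}; cheapest assignment that respects the capacities:
  A (cap 24, load 23): Z-γ, Z-ζ — cost 11×3 + 12×8 = 129
  C (cap 17, load 17): Z-α, Z-β, Z-δ, Z-ε — cost 4×9 + 2×7 + 8×6 + 3×2 = 104
  Shipping 233, fixed 169 → total 402.
  Any other capacity-feasible assignment to {A, C} ships for at least 233.
Compare {A, B}: its best feasible assignment gives total 477.
Compare {A, B, C}: its best feasible assignment gives total 507.
Every other set of open sites that can feasibly serve all demand totals ≥ 477 even under its best assignment. Minimum: 402.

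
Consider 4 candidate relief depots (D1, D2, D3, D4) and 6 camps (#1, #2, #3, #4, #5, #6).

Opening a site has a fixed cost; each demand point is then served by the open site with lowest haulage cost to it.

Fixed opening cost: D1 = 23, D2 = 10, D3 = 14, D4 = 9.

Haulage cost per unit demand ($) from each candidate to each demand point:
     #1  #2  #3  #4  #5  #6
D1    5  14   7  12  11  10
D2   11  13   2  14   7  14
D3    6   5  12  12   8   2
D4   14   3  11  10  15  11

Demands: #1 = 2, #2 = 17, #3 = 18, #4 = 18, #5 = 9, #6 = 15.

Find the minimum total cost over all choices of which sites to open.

Open {D2, D3, D4}: assign each demand point to its cheapest open site.
  #1→D3 2×6=12, #2→D4 17×3=51, #3→D2 18×2=36, #4→D4 18×10=180, #5→D2 9×7=63, #6→D3 15×2=30
  haulage cost 372, fixed 33 → total 405.
Compare {D1, D2, D3, D4}: haulage cost 370 + fixed 56 = 426.
Compare {D2, D3}: haulage cost 442 + fixed 24 = 466.
Compare {D1, D2, D3}: haulage cost 440 + fixed 47 = 487.
All other subsets cost ≥ 426. Minimum total cost: 405.

405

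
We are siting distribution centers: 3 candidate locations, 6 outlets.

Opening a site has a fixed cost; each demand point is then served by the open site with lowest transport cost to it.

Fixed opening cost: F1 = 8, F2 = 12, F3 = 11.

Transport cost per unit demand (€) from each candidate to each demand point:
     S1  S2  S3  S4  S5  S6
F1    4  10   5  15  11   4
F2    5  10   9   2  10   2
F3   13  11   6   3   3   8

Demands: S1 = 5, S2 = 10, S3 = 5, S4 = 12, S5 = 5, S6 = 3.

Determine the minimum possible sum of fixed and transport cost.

Open {F1, F2, F3}: assign each demand point to its cheapest open site.
  S1→F1 5×4=20, S2→F1 10×10=100, S3→F1 5×5=25, S4→F2 12×2=24, S5→F3 5×3=15, S6→F2 3×2=6
  transport cost 190, fixed 31 → total 221.
Compare {F2, F3}: transport cost 200 + fixed 23 = 223.
Compare {F1, F3}: transport cost 208 + fixed 19 = 227.
Compare {F1, F2}: transport cost 225 + fixed 20 = 245.
All other subsets cost ≥ 223. Minimum total cost: 221.

221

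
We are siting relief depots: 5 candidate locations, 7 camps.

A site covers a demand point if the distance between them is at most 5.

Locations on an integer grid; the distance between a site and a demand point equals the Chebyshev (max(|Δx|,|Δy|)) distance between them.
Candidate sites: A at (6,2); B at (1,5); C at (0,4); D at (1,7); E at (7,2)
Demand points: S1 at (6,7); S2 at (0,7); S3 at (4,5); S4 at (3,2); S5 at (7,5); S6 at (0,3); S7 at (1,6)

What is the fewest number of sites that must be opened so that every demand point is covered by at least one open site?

2

Coverage sets (demand points within 5 of each site):
  A: {S1, S3, S4, S5, S7}
  B: {S1, S2, S3, S4, S6, S7}
  C: {S2, S3, S4, S6, S7}
  D: {S1, S2, S3, S4, S6, S7}
  E: {S1, S3, S4, S5}
No single site covers all 7 demand points.
But {A, B} covers everything, so the minimum is 2.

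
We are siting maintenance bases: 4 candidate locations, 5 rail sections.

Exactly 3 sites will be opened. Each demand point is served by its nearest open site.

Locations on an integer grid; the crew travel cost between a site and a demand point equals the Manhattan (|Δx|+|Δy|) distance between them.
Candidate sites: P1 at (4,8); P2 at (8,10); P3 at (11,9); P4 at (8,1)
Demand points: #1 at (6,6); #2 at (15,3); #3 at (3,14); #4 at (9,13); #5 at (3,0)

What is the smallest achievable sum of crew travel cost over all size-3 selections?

30

Open {P1, P2, P4}.
  #1→P1 4, #2→P4 9, #3→P1 7, #4→P2 4, #5→P4 6  ⇒ total 30.
Compare {P1, P3, P4}: total 32.
Compare {P1, P2, P3}: total 34.
No size-3 selection does better; minimum is 30.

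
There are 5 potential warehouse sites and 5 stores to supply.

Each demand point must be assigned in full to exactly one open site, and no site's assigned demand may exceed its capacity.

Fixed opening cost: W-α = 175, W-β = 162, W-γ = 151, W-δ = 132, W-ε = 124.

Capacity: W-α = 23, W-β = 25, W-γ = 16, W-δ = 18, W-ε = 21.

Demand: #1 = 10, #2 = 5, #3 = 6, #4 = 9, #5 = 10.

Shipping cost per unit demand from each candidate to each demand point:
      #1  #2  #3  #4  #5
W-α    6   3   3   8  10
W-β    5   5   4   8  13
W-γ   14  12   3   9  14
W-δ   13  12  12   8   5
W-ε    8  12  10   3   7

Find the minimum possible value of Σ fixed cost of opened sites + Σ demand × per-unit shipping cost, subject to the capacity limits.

482

Open {W-β, W-ε}; cheapest assignment that respects the capacities:
  W-β (cap 25, load 21): #1, #2, #3 — cost 10×5 + 5×5 + 6×4 = 99
  W-ε (cap 21, load 19): #4, #5 — cost 9×3 + 10×7 = 97
  Shipping 196, fixed 286 → total 482.
  Any other capacity-feasible assignment to {W-β, W-ε} ships for at least 196.
Compare {W-α, W-ε}: its best feasible assignment gives total 489.
Compare {W-β, W-δ}: its best feasible assignment gives total 550.
Every other set of open sites that can feasibly serve all demand totals ≥ 489 even under its best assignment. Minimum: 482.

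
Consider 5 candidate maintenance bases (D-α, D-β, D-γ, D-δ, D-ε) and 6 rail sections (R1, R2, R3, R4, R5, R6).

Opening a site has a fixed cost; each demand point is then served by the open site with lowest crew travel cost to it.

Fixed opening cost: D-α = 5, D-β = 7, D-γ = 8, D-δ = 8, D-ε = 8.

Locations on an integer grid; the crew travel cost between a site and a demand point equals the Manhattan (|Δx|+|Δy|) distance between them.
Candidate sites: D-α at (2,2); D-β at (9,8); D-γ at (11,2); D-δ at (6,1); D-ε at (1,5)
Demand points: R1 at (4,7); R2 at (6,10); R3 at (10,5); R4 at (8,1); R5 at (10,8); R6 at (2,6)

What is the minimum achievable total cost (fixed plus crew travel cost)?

Open {D-α, D-β}: assign each demand point to its cheapest open site.
  R1→D-β 6, R2→D-β 5, R3→D-β 4, R4→D-α 7, R5→D-β 1, R6→D-α 4
  crew travel cost 27, fixed 12 → total 39.
Compare {D-β}: crew travel cost 33 + fixed 7 = 40.
Compare {D-β, D-ε}: crew travel cost 25 + fixed 15 = 40.
Compare {D-β, D-δ}: crew travel cost 27 + fixed 15 = 42.
All other subsets cost ≥ 40. Minimum total cost: 39.

39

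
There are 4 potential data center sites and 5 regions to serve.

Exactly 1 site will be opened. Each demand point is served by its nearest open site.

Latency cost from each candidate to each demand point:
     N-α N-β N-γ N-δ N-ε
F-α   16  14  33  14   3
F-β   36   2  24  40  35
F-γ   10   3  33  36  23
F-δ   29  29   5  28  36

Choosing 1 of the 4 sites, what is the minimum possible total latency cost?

80

Open {F-α}.
  N-α→F-α 16, N-β→F-α 14, N-γ→F-α 33, N-δ→F-α 14, N-ε→F-α 3  ⇒ total 80.
Compare {F-γ}: total 105.
Compare {F-δ}: total 127.
No size-1 selection does better; minimum is 80.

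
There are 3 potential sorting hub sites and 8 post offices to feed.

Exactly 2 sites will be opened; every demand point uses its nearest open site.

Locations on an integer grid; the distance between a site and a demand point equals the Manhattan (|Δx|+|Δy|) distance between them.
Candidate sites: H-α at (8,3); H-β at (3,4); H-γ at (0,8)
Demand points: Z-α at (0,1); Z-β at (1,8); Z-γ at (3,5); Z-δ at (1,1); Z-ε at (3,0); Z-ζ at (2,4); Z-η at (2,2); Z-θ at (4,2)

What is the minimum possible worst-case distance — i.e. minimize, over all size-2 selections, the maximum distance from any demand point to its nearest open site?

6

Open {H-α, H-β}.
  Farthest demand point is Z-α at distance 6 (to H-β); all others are ≤ 6.
With {H-β, H-γ} the worst case is 6.
With {H-α, H-γ} the worst case is 8.
No size-2 selection achieves below 6.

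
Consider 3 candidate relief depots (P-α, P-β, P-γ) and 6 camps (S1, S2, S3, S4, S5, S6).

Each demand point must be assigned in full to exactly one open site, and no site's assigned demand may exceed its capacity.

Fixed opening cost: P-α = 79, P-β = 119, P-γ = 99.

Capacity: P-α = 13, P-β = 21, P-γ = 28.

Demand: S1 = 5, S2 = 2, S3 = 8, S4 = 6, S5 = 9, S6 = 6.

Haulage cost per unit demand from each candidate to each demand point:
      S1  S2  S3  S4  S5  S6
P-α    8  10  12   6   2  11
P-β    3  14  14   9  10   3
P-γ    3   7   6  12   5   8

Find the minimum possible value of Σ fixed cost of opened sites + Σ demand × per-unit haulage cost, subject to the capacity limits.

390

Open {P-α, P-γ}; cheapest assignment that respects the capacities:
  P-α (cap 13, load 8): S2, S4 — cost 2×10 + 6×6 = 56
  P-γ (cap 28, load 28): S1, S3, S5, S6 — cost 5×3 + 8×6 + 9×5 + 6×8 = 156
  Shipping 212, fixed 178 → total 390.
  Any other capacity-feasible assignment to {P-α, P-γ} ships for at least 212.
Compare {P-β, P-γ}: its best feasible assignment gives total 412.
Compare {P-α, P-β, P-γ}: its best feasible assignment gives total 464.
Every other set of open sites that can feasibly serve all demand totals ≥ 412 even under its best assignment. Minimum: 390.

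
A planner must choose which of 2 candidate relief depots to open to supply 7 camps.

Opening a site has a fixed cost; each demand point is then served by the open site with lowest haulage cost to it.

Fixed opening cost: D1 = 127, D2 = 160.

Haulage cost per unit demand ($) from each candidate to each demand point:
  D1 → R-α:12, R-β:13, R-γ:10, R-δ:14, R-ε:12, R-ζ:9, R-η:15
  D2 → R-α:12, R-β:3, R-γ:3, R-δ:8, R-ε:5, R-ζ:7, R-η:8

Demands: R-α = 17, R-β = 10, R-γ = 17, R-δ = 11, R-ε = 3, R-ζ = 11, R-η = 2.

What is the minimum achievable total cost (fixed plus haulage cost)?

641

Open {D2}: assign each demand point to its cheapest open site.
  R-α→D2 17×12=204, R-β→D2 10×3=30, R-γ→D2 17×3=51, R-δ→D2 11×8=88, R-ε→D2 3×5=15, R-ζ→D2 11×7=77, R-η→D2 2×8=16
  haulage cost 481, fixed 160 → total 641.
Compare {D1, D2}: haulage cost 481 + fixed 287 = 768.
Compare {D1}: haulage cost 823 + fixed 127 = 950.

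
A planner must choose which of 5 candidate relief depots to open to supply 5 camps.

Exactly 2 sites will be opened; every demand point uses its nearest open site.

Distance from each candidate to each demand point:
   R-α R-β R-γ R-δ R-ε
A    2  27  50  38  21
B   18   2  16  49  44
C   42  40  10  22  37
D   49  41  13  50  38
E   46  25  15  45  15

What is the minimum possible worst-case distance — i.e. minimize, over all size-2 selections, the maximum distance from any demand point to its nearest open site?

Open {A, C}.
  Farthest demand point is R-β at distance 27 (to A); all others are ≤ 27.
With {B, C} the worst case is 37.
With {A, B} the worst case is 38.
No size-2 selection achieves below 27.

27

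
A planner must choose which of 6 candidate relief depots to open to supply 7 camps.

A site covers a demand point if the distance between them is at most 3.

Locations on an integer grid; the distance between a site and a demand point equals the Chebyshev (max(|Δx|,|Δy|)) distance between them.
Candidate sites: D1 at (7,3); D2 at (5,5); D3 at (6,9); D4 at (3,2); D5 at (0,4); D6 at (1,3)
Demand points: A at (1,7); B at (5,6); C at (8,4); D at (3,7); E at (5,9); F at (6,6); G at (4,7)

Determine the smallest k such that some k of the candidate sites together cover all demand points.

3

Coverage sets (demand points within 3 of each site):
  D1: {B, C, F}
  D2: {B, C, D, F, G}
  D3: {B, D, E, F, G}
  D4: {}
  D5: {A, D}
  D6: {}
No 2 sites suffice: every size-2 union leaves at least one demand point uncovered.
But {D1, D3, D5} covers everything, so the minimum is 3.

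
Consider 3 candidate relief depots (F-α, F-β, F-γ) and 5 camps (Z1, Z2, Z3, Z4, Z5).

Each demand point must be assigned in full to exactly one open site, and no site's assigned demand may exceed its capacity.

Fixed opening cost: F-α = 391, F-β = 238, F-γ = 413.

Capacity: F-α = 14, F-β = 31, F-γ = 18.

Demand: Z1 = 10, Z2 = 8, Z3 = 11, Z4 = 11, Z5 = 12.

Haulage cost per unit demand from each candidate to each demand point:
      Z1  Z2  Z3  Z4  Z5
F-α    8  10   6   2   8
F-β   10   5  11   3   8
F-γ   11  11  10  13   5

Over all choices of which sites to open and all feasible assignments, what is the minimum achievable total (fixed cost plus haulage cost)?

1341

Open {F-α, F-β, F-γ}; cheapest assignment that respects the capacities:
  F-α (cap 14, load 11): Z3 — cost 11×6 = 66
  F-β (cap 31, load 29): Z1, Z2, Z4 — cost 10×10 + 8×5 + 11×3 = 173
  F-γ (cap 18, load 12): Z5 — cost 12×5 = 60
  Shipping 299, fixed 1042 → total 1341.
  Any other capacity-feasible assignment to {F-α, F-β, F-γ} ships for at least 299.
Total demand is 52 and no other set of sites has combined capacity ≥ 52, so {F-α, F-β, F-γ} is the only feasible choice of open sites. Minimum: 1341.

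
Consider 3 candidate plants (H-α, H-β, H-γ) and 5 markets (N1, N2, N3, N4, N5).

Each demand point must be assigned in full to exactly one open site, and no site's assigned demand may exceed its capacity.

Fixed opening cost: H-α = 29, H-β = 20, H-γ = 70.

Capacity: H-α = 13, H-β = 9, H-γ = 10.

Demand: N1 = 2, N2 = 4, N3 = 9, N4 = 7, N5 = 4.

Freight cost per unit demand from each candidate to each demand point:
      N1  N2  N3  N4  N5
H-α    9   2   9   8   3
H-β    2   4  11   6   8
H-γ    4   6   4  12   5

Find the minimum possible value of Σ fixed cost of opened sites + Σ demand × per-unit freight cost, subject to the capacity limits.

Open {H-α, H-β, H-γ}; cheapest assignment that respects the capacities:
  H-α (cap 13, load 8): N2, N5 — cost 4×2 + 4×3 = 20
  H-β (cap 9, load 9): N1, N4 — cost 2×2 + 7×6 = 46
  H-γ (cap 10, load 9): N3 — cost 9×4 = 36
  Shipping 102, fixed 119 → total 221.
  Any other capacity-feasible assignment to {H-α, H-β, H-γ} ships for at least 102.
Total demand is 26 and no other set of sites has combined capacity ≥ 26, so {H-α, H-β, H-γ} is the only feasible choice of open sites. Minimum: 221.

221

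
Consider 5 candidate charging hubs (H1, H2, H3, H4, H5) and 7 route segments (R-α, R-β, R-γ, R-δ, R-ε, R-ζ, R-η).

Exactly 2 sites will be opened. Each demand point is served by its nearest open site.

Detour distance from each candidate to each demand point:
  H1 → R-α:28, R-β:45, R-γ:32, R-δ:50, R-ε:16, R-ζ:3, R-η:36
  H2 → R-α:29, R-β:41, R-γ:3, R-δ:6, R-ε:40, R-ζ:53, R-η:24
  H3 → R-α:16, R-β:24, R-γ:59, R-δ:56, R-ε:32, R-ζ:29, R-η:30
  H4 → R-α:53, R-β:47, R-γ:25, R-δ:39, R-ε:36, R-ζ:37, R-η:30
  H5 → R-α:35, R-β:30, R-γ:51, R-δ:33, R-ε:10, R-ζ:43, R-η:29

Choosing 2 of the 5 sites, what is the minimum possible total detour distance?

121

Open {H1, H2}.
  R-α→H1 28, R-β→H2 41, R-γ→H2 3, R-δ→H2 6, R-ε→H1 16, R-ζ→H1 3, R-η→H2 24  ⇒ total 121.
Compare {H2, H3}: total 134.
Compare {H2, H5}: total 145.
No size-2 selection does better; minimum is 121.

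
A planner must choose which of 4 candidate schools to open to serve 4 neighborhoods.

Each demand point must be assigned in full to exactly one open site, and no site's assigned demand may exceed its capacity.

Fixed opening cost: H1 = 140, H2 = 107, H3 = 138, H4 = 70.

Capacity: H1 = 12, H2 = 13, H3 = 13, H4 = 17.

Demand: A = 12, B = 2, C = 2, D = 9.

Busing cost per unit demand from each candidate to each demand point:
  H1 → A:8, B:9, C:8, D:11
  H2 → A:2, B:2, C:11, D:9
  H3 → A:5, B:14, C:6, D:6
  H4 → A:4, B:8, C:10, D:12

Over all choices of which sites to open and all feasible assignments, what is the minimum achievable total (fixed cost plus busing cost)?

Open {H2, H4}; cheapest assignment that respects the capacities:
  H2 (cap 13, load 11): B, D — cost 2×2 + 9×9 = 85
  H4 (cap 17, load 14): A, C — cost 12×4 + 2×10 = 68
  Shipping 153, fixed 177 → total 330.
  Any other capacity-feasible assignment to {H2, H4} ships for at least 153.
Compare {H3, H4}: its best feasible assignment gives total 338.
Compare {H2, H3}: its best feasible assignment gives total 363.
Every other set of open sites that can feasibly serve all demand totals ≥ 338 even under its best assignment. Minimum: 330.

330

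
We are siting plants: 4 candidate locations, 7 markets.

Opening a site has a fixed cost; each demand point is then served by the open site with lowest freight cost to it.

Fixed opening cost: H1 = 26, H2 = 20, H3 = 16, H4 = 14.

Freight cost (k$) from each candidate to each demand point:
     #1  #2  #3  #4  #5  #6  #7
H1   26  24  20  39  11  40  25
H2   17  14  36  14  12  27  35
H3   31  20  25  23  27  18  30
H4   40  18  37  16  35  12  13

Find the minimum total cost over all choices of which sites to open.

152

Open {H2, H4}: assign each demand point to its cheapest open site.
  #1→H2 17, #2→H2 14, #3→H2 36, #4→H2 14, #5→H2 12, #6→H4 12, #7→H4 13
  freight cost 118, fixed 34 → total 152.
Compare {H1, H4}: freight cost 116 + fixed 40 = 156.
Compare {H2, H3, H4}: freight cost 107 + fixed 50 = 157.
Compare {H1, H2, H4}: freight cost 101 + fixed 60 = 161.
All other subsets cost ≥ 156. Minimum total cost: 152.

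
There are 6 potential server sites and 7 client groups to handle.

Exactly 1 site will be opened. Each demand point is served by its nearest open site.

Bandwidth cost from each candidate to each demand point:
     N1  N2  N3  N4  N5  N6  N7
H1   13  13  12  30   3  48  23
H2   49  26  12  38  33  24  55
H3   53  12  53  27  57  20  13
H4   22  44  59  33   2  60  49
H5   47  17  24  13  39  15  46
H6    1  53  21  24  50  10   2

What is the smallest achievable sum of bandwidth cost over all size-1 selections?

Open {H1}.
  N1→H1 13, N2→H1 13, N3→H1 12, N4→H1 30, N5→H1 3, N6→H1 48, N7→H1 23  ⇒ total 142.
Compare {H6}: total 161.
Compare {H5}: total 201.
No size-1 selection does better; minimum is 142.

142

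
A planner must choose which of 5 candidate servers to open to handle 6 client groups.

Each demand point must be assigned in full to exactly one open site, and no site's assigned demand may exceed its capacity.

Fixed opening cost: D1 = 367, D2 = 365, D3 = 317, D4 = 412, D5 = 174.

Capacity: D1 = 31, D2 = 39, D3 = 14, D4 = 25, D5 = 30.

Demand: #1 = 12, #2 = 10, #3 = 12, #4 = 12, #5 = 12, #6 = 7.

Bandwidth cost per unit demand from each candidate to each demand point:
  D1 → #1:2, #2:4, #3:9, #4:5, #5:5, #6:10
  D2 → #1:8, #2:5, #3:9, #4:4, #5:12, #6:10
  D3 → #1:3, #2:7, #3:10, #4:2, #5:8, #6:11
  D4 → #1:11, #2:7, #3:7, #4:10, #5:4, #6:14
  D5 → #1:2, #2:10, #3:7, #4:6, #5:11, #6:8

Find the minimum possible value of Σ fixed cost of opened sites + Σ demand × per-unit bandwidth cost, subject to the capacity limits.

Open {D2, D5}; cheapest assignment that respects the capacities:
  D2 (cap 39, load 36): #3, #4, #5 — cost 12×9 + 12×4 + 12×12 = 300
  D5 (cap 30, load 29): #1, #2, #6 — cost 12×2 + 10×10 + 7×8 = 180
  Shipping 480, fixed 539 → total 1019.
  Any other capacity-feasible assignment to {D2, D5} ships for at least 480.
Compare {D1, D2}: its best feasible assignment gives total 1092.
Compare {D1, D3, D5}: its best feasible assignment gives total 1160.
Every other set of open sites that can feasibly serve all demand totals ≥ 1092 even under its best assignment. Minimum: 1019.

1019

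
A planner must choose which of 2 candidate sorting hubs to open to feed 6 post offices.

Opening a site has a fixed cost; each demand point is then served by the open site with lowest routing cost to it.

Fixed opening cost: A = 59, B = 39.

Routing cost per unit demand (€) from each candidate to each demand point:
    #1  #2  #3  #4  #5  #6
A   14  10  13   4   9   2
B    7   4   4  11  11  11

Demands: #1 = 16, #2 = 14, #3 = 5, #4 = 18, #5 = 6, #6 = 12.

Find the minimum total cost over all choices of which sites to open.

436

Open {A, B}: assign each demand point to its cheapest open site.
  #1→B 16×7=112, #2→B 14×4=56, #3→B 5×4=20, #4→A 18×4=72, #5→A 6×9=54, #6→A 12×2=24
  routing cost 338, fixed 98 → total 436.
Compare {B}: routing cost 584 + fixed 39 = 623.
Compare {A}: routing cost 579 + fixed 59 = 638.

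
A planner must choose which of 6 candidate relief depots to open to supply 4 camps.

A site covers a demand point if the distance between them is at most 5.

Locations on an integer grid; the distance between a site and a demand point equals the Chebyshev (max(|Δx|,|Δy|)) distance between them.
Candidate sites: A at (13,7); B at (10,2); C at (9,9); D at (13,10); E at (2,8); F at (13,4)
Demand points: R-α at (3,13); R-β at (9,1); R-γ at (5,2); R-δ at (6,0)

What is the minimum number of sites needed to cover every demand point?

Coverage sets (demand points within 5 of each site):
  A: {}
  B: {R-β, R-γ, R-δ}
  C: {}
  D: {}
  E: {R-α}
  F: {R-β}
No single site covers all 4 demand points.
But {B, E} covers everything, so the minimum is 2.

2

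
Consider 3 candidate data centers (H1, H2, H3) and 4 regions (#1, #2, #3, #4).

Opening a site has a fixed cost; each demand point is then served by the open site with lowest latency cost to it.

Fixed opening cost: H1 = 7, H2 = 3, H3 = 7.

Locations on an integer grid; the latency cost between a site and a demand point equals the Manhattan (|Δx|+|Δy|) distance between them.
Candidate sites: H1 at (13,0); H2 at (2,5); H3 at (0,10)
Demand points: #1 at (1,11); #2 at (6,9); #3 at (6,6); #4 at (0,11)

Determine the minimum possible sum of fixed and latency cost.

25

Open {H2, H3}: assign each demand point to its cheapest open site.
  #1→H3 2, #2→H3 7, #3→H2 5, #4→H3 1
  latency cost 15, fixed 10 → total 25.
Compare {H3}: latency cost 20 + fixed 7 = 27.
Compare {H2}: latency cost 28 + fixed 3 = 31.
Compare {H1, H2, H3}: latency cost 15 + fixed 17 = 32.
All other subsets cost ≥ 27. Minimum total cost: 25.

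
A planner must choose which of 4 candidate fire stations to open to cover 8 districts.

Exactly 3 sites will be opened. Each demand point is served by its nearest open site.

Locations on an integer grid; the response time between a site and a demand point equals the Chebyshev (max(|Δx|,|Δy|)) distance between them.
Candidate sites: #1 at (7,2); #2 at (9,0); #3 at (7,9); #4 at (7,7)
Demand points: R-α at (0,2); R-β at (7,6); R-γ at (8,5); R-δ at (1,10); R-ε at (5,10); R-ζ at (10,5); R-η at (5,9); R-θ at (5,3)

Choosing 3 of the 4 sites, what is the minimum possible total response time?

25

Open {#1, #3, #4}.
  R-α→#1 7, R-β→#4 1, R-γ→#4 2, R-δ→#3 6, R-ε→#3 2, R-ζ→#1 3, R-η→#3 2, R-θ→#1 2  ⇒ total 25.
Compare {#1, #2, #4}: total 26.
Compare {#2, #3, #4}: total 27.
No size-3 selection does better; minimum is 25.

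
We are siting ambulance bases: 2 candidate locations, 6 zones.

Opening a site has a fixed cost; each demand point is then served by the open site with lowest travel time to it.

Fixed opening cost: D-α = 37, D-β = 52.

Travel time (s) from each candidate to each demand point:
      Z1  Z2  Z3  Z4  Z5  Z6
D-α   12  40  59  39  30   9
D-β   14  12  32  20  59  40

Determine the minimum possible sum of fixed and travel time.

Open {D-α, D-β}: assign each demand point to its cheapest open site.
  Z1→D-α 12, Z2→D-β 12, Z3→D-β 32, Z4→D-β 20, Z5→D-α 30, Z6→D-α 9
  travel time 115, fixed 89 → total 204.
Compare {D-α}: travel time 189 + fixed 37 = 226.
Compare {D-β}: travel time 177 + fixed 52 = 229.

204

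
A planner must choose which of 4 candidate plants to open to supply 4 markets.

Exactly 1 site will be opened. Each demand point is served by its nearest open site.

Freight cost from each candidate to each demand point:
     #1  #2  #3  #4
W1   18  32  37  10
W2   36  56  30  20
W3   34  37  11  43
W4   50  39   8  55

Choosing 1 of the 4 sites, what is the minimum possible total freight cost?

Open {W1}.
  #1→W1 18, #2→W1 32, #3→W1 37, #4→W1 10  ⇒ total 97.
Compare {W3}: total 125.
Compare {W2}: total 142.
No size-1 selection does better; minimum is 97.

97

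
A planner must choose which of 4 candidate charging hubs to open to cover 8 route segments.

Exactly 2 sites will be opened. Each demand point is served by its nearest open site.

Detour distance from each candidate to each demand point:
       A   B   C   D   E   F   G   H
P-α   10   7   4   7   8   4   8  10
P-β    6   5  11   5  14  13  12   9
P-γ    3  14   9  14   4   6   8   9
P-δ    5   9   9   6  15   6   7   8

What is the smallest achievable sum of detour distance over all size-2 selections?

Open {P-α, P-γ}.
  A→P-γ 3, B→P-α 7, C→P-α 4, D→P-α 7, E→P-γ 4, F→P-α 4, G→P-α 8, H→P-γ 9  ⇒ total 46.
Compare {P-α, P-β}: total 49.
Compare {P-α, P-δ}: total 49.
No size-2 selection does better; minimum is 46.

46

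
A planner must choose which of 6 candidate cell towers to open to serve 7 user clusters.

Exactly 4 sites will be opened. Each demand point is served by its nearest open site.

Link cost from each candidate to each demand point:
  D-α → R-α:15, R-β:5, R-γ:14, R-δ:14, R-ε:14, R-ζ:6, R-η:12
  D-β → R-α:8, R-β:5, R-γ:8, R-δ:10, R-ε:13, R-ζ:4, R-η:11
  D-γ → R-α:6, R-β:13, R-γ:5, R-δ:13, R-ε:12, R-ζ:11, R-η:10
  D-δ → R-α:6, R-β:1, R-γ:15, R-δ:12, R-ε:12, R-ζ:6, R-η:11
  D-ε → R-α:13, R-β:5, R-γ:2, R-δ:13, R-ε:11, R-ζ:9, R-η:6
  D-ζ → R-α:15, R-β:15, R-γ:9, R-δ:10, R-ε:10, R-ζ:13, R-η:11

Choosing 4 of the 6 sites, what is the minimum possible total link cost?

Open {D-β, D-δ, D-ε, D-ζ}.
  R-α→D-δ 6, R-β→D-δ 1, R-γ→D-ε 2, R-δ→D-β 10, R-ε→D-ζ 10, R-ζ→D-β 4, R-η→D-ε 6  ⇒ total 39.
Compare {D-α, D-β, D-δ, D-ε}: total 40.
Compare {D-β, D-γ, D-δ, D-ε}: total 40.
No size-4 selection does better; minimum is 39.

39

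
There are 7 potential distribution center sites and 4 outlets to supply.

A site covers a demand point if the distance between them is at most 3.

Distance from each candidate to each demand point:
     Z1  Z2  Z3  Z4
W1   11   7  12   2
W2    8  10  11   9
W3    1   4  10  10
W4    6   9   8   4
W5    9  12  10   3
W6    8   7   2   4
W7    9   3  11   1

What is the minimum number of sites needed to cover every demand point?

3

Coverage sets (demand points within 3 of each site):
  W1: {Z4}
  W2: {}
  W3: {Z1}
  W4: {}
  W5: {Z4}
  W6: {Z3}
  W7: {Z2, Z4}
No 2 sites suffice: every size-2 union leaves at least one demand point uncovered.
But {W3, W6, W7} covers everything, so the minimum is 3.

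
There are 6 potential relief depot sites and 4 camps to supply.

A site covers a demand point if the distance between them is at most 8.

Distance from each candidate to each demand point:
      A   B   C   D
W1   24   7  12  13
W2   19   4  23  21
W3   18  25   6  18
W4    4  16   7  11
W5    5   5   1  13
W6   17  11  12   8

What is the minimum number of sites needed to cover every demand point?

Coverage sets (demand points within 8 of each site):
  W1: {B}
  W2: {B}
  W3: {C}
  W4: {A, C}
  W5: {A, B, C}
  W6: {D}
No single site covers all 4 demand points.
But {W5, W6} covers everything, so the minimum is 2.

2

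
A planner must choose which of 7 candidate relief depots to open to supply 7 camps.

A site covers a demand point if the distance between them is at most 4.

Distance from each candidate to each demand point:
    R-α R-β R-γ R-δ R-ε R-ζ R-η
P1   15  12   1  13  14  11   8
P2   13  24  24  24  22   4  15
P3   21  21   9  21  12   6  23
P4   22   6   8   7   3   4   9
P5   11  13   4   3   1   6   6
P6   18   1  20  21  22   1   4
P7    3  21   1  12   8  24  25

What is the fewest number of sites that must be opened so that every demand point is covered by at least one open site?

3

Coverage sets (demand points within 4 of each site):
  P1: {R-γ}
  P2: {R-ζ}
  P3: {}
  P4: {R-ε, R-ζ}
  P5: {R-γ, R-δ, R-ε}
  P6: {R-β, R-ζ, R-η}
  P7: {R-α, R-γ}
No 2 sites suffice: every size-2 union leaves at least one demand point uncovered.
But {P5, P6, P7} covers everything, so the minimum is 3.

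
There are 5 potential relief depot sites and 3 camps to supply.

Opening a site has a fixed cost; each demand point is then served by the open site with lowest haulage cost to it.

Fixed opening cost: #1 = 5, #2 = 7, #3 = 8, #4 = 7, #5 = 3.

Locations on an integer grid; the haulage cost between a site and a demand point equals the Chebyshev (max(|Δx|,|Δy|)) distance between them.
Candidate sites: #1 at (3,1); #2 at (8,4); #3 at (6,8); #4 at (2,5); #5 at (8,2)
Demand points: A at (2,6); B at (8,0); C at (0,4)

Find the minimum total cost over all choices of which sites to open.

15

Open {#4, #5}: assign each demand point to its cheapest open site.
  A→#4 1, B→#5 2, C→#4 2
  haulage cost 5, fixed 10 → total 15.
Compare {#4}: haulage cost 9 + fixed 7 = 16.
Compare {#1}: haulage cost 13 + fixed 5 = 18.
Compare {#1, #5}: haulage cost 10 + fixed 8 = 18.
All other subsets cost ≥ 16. Minimum total cost: 15.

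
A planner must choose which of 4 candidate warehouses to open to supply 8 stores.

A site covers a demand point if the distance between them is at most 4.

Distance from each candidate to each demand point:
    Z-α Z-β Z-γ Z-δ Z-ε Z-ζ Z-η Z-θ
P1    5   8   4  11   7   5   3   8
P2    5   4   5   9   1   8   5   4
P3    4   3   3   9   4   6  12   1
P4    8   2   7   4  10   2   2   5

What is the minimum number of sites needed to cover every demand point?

Coverage sets (demand points within 4 of each site):
  P1: {Z-γ, Z-η}
  P2: {Z-β, Z-ε, Z-θ}
  P3: {Z-α, Z-β, Z-γ, Z-ε, Z-θ}
  P4: {Z-β, Z-δ, Z-ζ, Z-η}
No single site covers all 8 demand points.
But {P3, P4} covers everything, so the minimum is 2.

2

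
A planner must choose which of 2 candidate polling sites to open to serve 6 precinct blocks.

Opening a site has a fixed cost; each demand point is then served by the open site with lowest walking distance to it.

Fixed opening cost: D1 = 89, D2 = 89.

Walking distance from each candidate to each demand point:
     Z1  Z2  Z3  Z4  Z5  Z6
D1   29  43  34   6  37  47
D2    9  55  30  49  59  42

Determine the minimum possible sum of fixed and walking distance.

Open {D1}: assign each demand point to its cheapest open site.
  Z1→D1 29, Z2→D1 43, Z3→D1 34, Z4→D1 6, Z5→D1 37, Z6→D1 47
  walking distance 196, fixed 89 → total 285.
Compare {D2}: walking distance 244 + fixed 89 = 333.
Compare {D1, D2}: walking distance 167 + fixed 178 = 345.

285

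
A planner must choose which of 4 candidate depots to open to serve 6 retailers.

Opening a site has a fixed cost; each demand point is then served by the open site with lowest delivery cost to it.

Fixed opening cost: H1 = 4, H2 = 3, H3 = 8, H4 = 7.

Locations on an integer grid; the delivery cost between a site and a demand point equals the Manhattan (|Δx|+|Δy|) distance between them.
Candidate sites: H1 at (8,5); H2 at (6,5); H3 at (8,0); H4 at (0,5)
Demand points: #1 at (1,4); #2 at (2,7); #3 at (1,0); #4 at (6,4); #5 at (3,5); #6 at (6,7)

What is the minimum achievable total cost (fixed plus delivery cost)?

Open {H2, H4}: assign each demand point to its cheapest open site.
  #1→H4 2, #2→H4 4, #3→H4 6, #4→H2 1, #5→H2 3, #6→H2 2
  delivery cost 18, fixed 10 → total 28.
Compare {H2}: delivery cost 28 + fixed 3 = 31.
Compare {H1, H2, H4}: delivery cost 18 + fixed 14 = 32.
Compare {H1, H4}: delivery cost 22 + fixed 11 = 33.
All other subsets cost ≥ 31. Minimum total cost: 28.

28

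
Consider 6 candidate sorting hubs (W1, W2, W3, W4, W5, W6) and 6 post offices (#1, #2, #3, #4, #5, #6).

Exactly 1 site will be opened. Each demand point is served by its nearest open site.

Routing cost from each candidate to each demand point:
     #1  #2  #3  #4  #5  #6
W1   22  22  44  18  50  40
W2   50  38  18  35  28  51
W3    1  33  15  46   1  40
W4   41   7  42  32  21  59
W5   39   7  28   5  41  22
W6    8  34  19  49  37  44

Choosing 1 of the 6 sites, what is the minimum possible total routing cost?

136

Open {W3}.
  #1→W3 1, #2→W3 33, #3→W3 15, #4→W3 46, #5→W3 1, #6→W3 40  ⇒ total 136.
Compare {W5}: total 142.
Compare {W6}: total 191.
No size-1 selection does better; minimum is 136.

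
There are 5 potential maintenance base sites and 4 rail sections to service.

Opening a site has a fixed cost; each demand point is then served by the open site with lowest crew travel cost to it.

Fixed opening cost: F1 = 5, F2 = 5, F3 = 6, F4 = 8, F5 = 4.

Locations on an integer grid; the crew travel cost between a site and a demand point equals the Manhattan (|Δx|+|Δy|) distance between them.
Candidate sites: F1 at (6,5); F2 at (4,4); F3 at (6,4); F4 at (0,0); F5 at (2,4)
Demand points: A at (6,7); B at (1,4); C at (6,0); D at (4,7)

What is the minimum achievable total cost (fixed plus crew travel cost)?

Open {F1, F5}: assign each demand point to its cheapest open site.
  A→F1 2, B→F5 1, C→F1 5, D→F1 4
  crew travel cost 12, fixed 9 → total 21.
Compare {F1}: crew travel cost 17 + fixed 5 = 22.
Compare {F2}: crew travel cost 17 + fixed 5 = 22.
Compare {F3}: crew travel cost 17 + fixed 6 = 23.
All other subsets cost ≥ 22. Minimum total cost: 21.

21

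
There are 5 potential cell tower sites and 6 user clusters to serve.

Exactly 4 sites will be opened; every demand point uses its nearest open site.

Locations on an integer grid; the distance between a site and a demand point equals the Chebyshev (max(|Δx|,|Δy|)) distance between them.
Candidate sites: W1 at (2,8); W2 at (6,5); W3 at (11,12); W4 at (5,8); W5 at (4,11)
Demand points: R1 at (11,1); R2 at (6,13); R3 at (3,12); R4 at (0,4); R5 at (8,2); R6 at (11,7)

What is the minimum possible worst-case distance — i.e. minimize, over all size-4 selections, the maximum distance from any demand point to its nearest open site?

5

Open {W1, W2, W3, W4}.
  Farthest demand point is R1 at distance 5 (to W2); all others are ≤ 5.
With {W1, W2, W3, W5} the worst case is 5.
With {W1, W2, W4, W5} the worst case is 5.
No size-4 selection achieves below 5.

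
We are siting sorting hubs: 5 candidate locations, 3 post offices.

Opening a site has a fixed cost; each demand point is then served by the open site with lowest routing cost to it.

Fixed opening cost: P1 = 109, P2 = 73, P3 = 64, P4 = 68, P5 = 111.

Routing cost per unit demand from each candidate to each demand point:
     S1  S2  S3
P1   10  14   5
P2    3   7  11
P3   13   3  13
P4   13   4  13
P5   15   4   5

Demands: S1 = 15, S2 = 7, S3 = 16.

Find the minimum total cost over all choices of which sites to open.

Open {P2, P5}: assign each demand point to its cheapest open site.
  S1→P2 15×3=45, S2→P5 7×4=28, S3→P5 16×5=80
  routing cost 153, fixed 184 → total 337.
Compare {P2}: routing cost 270 + fixed 73 = 343.
Compare {P1, P2}: routing cost 174 + fixed 182 = 356.
Compare {P2, P3}: routing cost 242 + fixed 137 = 379.
All other subsets cost ≥ 343. Minimum total cost: 337.

337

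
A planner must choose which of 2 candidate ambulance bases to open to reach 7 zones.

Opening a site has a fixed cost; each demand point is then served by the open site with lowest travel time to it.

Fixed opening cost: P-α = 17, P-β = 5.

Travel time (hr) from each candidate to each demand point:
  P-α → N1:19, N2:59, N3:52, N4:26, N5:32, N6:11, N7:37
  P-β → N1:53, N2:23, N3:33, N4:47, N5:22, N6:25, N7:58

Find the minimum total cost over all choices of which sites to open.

193

Open {P-α, P-β}: assign each demand point to its cheapest open site.
  N1→P-α 19, N2→P-β 23, N3→P-β 33, N4→P-α 26, N5→P-β 22, N6→P-α 11, N7→P-α 37
  travel time 171, fixed 22 → total 193.
Compare {P-α}: travel time 236 + fixed 17 = 253.
Compare {P-β}: travel time 261 + fixed 5 = 266.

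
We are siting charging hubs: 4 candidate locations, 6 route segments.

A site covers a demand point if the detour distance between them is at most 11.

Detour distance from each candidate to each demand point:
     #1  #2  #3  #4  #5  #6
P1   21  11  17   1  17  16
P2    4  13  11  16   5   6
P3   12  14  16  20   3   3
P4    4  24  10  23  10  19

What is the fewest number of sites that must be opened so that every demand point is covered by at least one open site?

2

Coverage sets (demand points within 11 of each site):
  P1: {#2, #4}
  P2: {#1, #3, #5, #6}
  P3: {#5, #6}
  P4: {#1, #3, #5}
No single site covers all 6 demand points.
But {P1, P2} covers everything, so the minimum is 2.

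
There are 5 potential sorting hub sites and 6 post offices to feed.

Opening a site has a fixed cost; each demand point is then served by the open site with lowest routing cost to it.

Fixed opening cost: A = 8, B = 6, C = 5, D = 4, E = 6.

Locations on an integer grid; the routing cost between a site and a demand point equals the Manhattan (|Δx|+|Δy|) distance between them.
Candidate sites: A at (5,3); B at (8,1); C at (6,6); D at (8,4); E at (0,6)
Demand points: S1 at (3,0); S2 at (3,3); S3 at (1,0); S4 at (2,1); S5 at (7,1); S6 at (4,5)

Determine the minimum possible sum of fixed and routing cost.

Open {A}: assign each demand point to its cheapest open site.
  S1→A 5, S2→A 2, S3→A 7, S4→A 5, S5→A 4, S6→A 3
  routing cost 26, fixed 8 → total 34.
Compare {A, B}: routing cost 23 + fixed 14 = 37.
Compare {A, D}: routing cost 26 + fixed 12 = 38.
Compare {A, C}: routing cost 26 + fixed 13 = 39.
All other subsets cost ≥ 37. Minimum total cost: 34.

34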